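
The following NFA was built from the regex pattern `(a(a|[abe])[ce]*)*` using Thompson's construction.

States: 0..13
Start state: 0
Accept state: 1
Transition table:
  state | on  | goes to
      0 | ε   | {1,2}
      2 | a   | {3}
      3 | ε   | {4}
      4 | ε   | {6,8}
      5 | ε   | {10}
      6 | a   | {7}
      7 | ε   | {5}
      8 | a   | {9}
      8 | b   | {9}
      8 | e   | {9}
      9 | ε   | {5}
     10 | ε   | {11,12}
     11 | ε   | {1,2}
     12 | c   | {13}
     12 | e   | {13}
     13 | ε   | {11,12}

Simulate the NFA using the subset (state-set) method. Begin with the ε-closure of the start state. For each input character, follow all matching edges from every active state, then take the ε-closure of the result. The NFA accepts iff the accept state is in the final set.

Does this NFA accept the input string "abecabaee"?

Answer: ACCEPT

Steps:
initial (ε-close {0}): {0,1,2}
'a' @ 1: {3,4,6,8}
'b' @ 2: {1,2,5,9,10,11,12}  (accept∈set)
'e' @ 3: {1,2,11,12,13}  (accept∈set)
'c' @ 4: {1,2,11,12,13}  (accept∈set)
'a' @ 5: {3,4,6,8}
'b' @ 6: {1,2,5,9,10,11,12}  (accept∈set)
'a' @ 7: {3,4,6,8}
'e' @ 8: {1,2,5,9,10,11,12}  (accept∈set)
'e' @ 9: {1,2,11,12,13}  (accept∈set)
after full input: {1,2,11,12,13}  (accept=1 in)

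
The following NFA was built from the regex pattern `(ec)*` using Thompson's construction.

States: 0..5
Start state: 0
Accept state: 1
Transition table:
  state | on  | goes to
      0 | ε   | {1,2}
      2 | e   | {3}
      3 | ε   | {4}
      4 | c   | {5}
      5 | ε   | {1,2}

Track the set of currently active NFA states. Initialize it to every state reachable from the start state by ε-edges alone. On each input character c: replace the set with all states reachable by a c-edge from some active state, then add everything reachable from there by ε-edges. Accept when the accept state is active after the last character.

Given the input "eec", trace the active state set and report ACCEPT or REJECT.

S₀ = ε-closure({0}) = {0,1,2}
'e' @ 1: {3,4}
'e' @ 2: {}  — dead — no transitions
rest 'c' ignored (set empty)
final: {}; accept 1 not in set

Answer: REJECT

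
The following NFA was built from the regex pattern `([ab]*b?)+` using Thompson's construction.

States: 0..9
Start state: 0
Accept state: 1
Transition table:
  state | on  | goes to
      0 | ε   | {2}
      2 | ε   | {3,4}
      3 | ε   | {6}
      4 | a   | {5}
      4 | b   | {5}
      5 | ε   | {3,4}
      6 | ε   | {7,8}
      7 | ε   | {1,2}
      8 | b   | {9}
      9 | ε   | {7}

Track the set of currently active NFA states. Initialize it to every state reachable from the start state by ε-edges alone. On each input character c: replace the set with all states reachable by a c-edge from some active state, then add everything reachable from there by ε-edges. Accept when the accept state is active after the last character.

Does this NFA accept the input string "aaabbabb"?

Answer: ACCEPT

Trace:
initial (ε-close {0}): {0,1,2,3,4,6,7,8}
'a' @ 1: {1,2,3,4,5,6,7,8}  (accept∈set)
'a' @ 2: {1,2,3,4,5,6,7,8}  (accept∈set)
'a' @ 3: {1,2,3,4,5,6,7,8}  (accept∈set)
'b' @ 4: {1,2,3,4,5,6,7,8,9}  (accept∈set)
'b' @ 5: {1,2,3,4,5,6,7,8,9}  (accept∈set)
'a' @ 6: {1,2,3,4,5,6,7,8}  (accept∈set)
'b' @ 7: {1,2,3,4,5,6,7,8,9}  (accept∈set)
'b' @ 8: {1,2,3,4,5,6,7,8,9}  (accept∈set)
final: {1,2,3,4,5,6,7,8,9}; accept 1 in set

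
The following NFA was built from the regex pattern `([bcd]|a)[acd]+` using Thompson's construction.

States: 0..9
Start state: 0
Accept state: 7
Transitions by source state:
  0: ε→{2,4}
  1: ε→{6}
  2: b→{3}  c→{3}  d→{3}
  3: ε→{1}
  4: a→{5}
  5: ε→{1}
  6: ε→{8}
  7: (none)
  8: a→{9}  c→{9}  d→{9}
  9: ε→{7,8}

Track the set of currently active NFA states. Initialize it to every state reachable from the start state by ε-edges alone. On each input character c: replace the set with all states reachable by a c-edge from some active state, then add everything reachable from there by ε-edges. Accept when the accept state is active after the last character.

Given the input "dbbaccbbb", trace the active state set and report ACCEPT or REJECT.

S₀ = ε-closure({0}) = {0,2,4}
'd' @ 1: {1,3,6,8}
'b' @ 2: {}  — dead — no transitions
rest 'baccbbb' ignored (set empty)
end set {} — state 7 not in

Answer: REJECT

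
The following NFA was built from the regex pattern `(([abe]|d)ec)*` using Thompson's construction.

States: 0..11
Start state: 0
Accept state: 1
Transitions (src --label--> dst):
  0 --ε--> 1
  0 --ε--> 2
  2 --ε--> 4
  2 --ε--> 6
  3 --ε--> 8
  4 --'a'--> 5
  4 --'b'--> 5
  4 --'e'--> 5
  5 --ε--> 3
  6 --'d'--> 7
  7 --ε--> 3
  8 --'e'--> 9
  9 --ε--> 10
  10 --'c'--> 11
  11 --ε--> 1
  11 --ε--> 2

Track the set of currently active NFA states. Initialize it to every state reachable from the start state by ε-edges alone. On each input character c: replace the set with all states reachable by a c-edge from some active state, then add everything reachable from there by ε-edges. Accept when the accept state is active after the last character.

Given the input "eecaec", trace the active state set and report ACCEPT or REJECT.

start: ε-closure({0}) = {0,1,2,4,6}
'e' @ 1: {3,5,8}
'e' @ 2: {9,10}
'c' @ 3: {1,2,4,6,11}  ✓accept
'a' @ 4: {3,5,8}
'e' @ 5: {9,10}
'c' @ 6: {1,2,4,6,11}  ✓accept
final: {1,2,4,6,11}; accept 1 in set

Answer: ACCEPT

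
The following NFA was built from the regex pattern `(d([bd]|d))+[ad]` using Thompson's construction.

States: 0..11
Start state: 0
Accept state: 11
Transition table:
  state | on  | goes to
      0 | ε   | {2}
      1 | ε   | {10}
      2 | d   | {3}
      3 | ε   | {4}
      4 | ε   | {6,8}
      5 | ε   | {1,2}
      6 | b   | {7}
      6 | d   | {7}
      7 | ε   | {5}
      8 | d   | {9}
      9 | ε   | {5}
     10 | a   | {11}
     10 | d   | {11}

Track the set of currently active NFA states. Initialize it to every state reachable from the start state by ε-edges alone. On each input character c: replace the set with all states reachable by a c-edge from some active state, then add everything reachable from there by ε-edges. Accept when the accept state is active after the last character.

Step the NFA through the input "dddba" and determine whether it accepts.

S₀ = ε-closure({0}) = {0,2}
'd' @ 1: {3,4,6,8}
'd' @ 2: {1,2,5,7,9,10}
'd' @ 3: {3,4,6,8,11}  (accept∈set)
'b' @ 4: {1,2,5,7,10}
'a' @ 5: {11}  (accept∈set)
after full input: {11}  (accept=11 in)

Answer: ACCEPT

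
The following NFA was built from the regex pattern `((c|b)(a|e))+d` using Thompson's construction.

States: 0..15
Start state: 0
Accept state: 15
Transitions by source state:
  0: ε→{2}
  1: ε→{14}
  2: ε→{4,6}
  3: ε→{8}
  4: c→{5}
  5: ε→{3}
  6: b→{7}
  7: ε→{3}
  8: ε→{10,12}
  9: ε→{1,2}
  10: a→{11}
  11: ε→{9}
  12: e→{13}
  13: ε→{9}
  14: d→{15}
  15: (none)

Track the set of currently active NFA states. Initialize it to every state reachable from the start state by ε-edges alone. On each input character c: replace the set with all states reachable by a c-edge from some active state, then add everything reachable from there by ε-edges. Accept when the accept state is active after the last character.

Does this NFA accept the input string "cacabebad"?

Answer: ACCEPT

Steps:
S₀ = ε-closure({0}) = {0,2,4,6}
'c' @ 1: {3,5,8,10,12}
'a' @ 2: {1,2,4,6,9,11,14}
'c' @ 3: {3,5,8,10,12}
'a' @ 4: {1,2,4,6,9,11,14}
'b' @ 5: {3,7,8,10,12}
'e' @ 6: {1,2,4,6,9,13,14}
'b' @ 7: {3,7,8,10,12}
'a' @ 8: {1,2,4,6,9,11,14}
'd' @ 9: {15}  ✓accept
final: {15}; accept 15 in set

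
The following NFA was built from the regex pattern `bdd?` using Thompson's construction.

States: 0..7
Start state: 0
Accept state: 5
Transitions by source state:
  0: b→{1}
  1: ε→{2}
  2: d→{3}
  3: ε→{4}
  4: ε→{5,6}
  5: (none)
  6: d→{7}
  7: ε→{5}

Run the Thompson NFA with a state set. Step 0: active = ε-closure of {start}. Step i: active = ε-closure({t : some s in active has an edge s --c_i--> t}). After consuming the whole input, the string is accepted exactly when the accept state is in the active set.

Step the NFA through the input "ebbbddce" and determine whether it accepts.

Answer: REJECT

Derivation:
initial (ε-close {0}): {0}
'e' @ 1: {}  — no active states
rest 'bbbddce' ignored (set empty)
final: {}; accept 5 not in set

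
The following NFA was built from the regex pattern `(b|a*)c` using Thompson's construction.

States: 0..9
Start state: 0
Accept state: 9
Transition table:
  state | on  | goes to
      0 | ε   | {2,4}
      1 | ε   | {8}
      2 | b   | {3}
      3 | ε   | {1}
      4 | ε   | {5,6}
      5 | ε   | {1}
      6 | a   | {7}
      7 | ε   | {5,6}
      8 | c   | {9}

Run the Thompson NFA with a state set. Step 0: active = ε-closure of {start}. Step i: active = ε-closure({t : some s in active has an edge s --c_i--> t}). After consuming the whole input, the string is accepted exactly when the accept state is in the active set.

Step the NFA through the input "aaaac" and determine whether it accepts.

Answer: ACCEPT

Trace:
initial (ε-close {0}): {0,1,2,4,5,6,8}
'a' @ 1: {1,5,6,7,8}
'a' @ 2: {1,5,6,7,8}
'a' @ 3: {1,5,6,7,8}
'a' @ 4: {1,5,6,7,8}
'c' @ 5: {9}  [accepting]
after full input: {9}  (accept=9 in)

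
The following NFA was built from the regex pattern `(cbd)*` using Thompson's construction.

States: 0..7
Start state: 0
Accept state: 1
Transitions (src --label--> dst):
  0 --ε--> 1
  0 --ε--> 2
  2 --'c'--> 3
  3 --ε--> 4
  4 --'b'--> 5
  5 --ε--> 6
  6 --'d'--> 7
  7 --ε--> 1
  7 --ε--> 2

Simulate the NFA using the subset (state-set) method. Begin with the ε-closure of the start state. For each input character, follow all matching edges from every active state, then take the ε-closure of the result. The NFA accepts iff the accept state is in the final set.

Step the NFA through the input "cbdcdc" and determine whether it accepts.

Answer: REJECT

Derivation:
S₀ = ε-closure({0}) = {0,1,2}
'c' @ 1: {3,4}
'b' @ 2: {5,6}
'd' @ 3: {1,2,7}  (accept∈set)
'c' @ 4: {3,4}
'd' @ 5: {}  — no active states
rest 'c' ignored (set empty)
end set {} — state 1 not in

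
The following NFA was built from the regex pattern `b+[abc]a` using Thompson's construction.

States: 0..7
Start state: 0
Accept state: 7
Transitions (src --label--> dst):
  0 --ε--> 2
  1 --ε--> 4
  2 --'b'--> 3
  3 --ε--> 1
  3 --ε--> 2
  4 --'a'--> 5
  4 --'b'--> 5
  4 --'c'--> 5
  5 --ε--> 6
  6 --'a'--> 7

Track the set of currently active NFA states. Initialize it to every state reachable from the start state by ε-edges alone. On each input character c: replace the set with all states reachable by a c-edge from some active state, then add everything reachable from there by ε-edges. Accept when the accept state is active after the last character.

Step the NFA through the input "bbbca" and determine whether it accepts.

S₀ = ε-closure({0}) = {0,2}
'b' @ 1: {1,2,3,4}
'b' @ 2: {1,2,3,4,5,6}
'b' @ 3: {1,2,3,4,5,6}
'c' @ 4: {5,6}
'a' @ 5: {7}  (accept∈set)
end set {7} — state 7 in

Answer: ACCEPT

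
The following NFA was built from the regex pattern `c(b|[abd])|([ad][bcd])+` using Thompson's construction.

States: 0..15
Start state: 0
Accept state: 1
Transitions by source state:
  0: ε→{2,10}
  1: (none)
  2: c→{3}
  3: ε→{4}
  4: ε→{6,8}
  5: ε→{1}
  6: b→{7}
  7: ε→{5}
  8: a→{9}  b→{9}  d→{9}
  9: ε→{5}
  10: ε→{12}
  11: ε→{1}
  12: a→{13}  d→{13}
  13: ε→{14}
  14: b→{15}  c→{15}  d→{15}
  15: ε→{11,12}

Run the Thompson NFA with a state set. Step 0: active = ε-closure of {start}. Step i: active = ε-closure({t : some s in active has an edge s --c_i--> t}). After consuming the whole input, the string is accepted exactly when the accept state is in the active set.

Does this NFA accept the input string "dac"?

Answer: REJECT

Derivation:
start: ε-closure({0}) = {0,2,10,12}
'd' @ 1: {13,14}
'a' @ 2: {}  — state set empty
rest 'c' ignored (set empty)
after full input: {}  (accept=1 not in)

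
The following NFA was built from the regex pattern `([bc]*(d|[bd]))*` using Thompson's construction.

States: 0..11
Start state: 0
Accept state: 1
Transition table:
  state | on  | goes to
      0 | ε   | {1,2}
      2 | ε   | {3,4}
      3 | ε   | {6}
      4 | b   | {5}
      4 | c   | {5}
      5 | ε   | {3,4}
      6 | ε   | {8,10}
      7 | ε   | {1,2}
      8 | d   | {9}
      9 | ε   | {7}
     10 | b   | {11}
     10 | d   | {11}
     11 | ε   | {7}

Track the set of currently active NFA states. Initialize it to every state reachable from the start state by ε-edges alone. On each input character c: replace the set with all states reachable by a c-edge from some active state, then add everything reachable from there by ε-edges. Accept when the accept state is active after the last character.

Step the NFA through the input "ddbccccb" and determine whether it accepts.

start: ε-closure({0}) = {0,1,2,3,4,6,8,10}
'd' @ 1: {1,2,3,4,6,7,8,9,10,11}  (accept∈set)
'd' @ 2: {1,2,3,4,6,7,8,9,10,11}  (accept∈set)
'b' @ 3: {1,2,3,4,5,6,7,8,10,11}  (accept∈set)
'c' @ 4: {3,4,5,6,8,10}
'c' @ 5: {3,4,5,6,8,10}
'c' @ 6: {3,4,5,6,8,10}
'c' @ 7: {3,4,5,6,8,10}
'b' @ 8: {1,2,3,4,5,6,7,8,10,11}  (accept∈set)
final: {1,2,3,4,5,6,7,8,10,11}; accept 1 in set

Answer: ACCEPT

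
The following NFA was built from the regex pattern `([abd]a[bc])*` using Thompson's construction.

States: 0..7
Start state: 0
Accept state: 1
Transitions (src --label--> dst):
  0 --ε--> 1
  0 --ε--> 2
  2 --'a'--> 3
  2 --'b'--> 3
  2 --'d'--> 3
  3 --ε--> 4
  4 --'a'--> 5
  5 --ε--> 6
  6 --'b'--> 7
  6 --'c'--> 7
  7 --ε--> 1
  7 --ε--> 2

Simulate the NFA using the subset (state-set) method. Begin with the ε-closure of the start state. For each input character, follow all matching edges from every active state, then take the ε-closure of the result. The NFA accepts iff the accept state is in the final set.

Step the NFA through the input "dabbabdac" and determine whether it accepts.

initial (ε-close {0}): {0,1,2}
'd' @ 1: {3,4}
'a' @ 2: {5,6}
'b' @ 3: {1,2,7}  [accepting]
'b' @ 4: {3,4}
'a' @ 5: {5,6}
'b' @ 6: {1,2,7}  [accepting]
'd' @ 7: {3,4}
'a' @ 8: {5,6}
'c' @ 9: {1,2,7}  [accepting]
final: {1,2,7}; accept 1 in set

Answer: ACCEPT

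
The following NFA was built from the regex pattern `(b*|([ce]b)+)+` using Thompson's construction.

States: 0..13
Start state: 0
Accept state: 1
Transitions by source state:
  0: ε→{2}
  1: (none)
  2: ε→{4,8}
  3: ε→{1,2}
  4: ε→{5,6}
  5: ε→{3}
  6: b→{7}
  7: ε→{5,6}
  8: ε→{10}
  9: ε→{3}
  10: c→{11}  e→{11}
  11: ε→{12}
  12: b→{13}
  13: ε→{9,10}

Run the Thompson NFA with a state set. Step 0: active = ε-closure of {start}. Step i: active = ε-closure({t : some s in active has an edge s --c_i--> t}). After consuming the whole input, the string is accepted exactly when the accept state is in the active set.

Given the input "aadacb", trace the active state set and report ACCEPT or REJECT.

Answer: REJECT

Trace:
S₀ = ε-closure({0}) = {0,1,2,3,4,5,6,8,10}
'a' @ 1: {}  — dead — no transitions
rest 'adacb' ignored (set empty)
final: {}; accept 1 not in set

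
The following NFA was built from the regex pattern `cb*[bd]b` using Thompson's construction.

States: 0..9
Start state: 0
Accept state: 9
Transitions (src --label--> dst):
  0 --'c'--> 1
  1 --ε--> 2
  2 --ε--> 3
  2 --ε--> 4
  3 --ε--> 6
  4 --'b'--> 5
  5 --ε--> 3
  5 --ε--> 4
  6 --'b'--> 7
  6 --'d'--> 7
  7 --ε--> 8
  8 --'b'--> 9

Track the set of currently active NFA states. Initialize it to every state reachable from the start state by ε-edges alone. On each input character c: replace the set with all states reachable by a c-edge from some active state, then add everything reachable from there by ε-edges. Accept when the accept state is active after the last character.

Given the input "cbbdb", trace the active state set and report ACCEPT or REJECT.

initial (ε-close {0}): {0}
'c' @ 1: {1,2,3,4,6}
'b' @ 2: {3,4,5,6,7,8}
'b' @ 3: {3,4,5,6,7,8,9}  (accept∈set)
'd' @ 4: {7,8}
'b' @ 5: {9}  (accept∈set)
final: {9}; accept 9 in set

Answer: ACCEPT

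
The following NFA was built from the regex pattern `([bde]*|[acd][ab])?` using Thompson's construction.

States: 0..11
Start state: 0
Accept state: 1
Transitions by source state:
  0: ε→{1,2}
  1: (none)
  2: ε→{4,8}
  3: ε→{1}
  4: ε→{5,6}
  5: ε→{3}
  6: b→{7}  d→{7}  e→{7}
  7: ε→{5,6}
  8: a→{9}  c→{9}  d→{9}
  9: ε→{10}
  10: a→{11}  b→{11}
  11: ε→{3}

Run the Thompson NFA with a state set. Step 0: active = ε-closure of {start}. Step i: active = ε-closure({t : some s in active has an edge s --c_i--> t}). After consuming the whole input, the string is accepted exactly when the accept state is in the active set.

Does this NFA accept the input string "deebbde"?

initial (ε-close {0}): {0,1,2,3,4,5,6,8}
'd' @ 1: {1,3,5,6,7,9,10}  (accept∈set)
'e' @ 2: {1,3,5,6,7}  (accept∈set)
'e' @ 3: {1,3,5,6,7}  (accept∈set)
'b' @ 4: {1,3,5,6,7}  (accept∈set)
'b' @ 5: {1,3,5,6,7}  (accept∈set)
'd' @ 6: {1,3,5,6,7}  (accept∈set)
'e' @ 7: {1,3,5,6,7}  (accept∈set)
end set {1,3,5,6,7} — state 1 in

Answer: ACCEPT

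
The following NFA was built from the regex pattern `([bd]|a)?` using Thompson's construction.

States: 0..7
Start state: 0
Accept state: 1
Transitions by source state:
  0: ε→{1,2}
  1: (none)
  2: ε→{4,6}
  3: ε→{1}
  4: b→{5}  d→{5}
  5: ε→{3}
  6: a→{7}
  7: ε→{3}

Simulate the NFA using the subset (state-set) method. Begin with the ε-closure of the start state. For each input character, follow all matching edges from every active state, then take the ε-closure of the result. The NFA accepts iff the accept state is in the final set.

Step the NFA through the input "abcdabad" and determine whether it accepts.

start: ε-closure({0}) = {0,1,2,4,6}
'a' @ 1: {1,3,7}  ✓accept
'b' @ 2: {}  — state set empty
rest 'cdabad' ignored (set empty)
end set {} — state 1 not in

Answer: REJECT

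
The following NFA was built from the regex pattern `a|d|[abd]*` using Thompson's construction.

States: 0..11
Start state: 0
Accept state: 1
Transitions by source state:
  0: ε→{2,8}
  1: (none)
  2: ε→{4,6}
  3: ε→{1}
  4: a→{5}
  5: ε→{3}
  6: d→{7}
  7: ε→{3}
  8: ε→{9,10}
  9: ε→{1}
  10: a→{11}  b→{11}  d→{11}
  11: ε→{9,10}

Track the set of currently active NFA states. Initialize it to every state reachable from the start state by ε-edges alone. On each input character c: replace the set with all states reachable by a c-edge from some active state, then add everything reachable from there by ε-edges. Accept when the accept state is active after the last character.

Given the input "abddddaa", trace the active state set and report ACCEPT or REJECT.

Answer: ACCEPT

Trace:
start: ε-closure({0}) = {0,1,2,4,6,8,9,10}
'a' @ 1: {1,3,5,9,10,11}  (accept∈set)
'b' @ 2: {1,9,10,11}  (accept∈set)
'd' @ 3: {1,9,10,11}  (accept∈set)
'd' @ 4: {1,9,10,11}  (accept∈set)
'd' @ 5: {1,9,10,11}  (accept∈set)
'd' @ 6: {1,9,10,11}  (accept∈set)
'a' @ 7: {1,9,10,11}  (accept∈set)
'a' @ 8: {1,9,10,11}  (accept∈set)
after full input: {1,9,10,11}  (accept=1 in)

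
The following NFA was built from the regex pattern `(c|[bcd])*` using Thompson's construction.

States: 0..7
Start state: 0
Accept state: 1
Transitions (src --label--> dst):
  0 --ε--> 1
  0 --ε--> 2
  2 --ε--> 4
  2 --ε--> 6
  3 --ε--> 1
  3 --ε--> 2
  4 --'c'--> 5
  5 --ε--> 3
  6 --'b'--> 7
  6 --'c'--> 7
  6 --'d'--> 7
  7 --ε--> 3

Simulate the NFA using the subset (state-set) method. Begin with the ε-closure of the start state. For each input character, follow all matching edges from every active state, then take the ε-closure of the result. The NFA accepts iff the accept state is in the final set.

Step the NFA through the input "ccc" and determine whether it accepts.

start: ε-closure({0}) = {0,1,2,4,6}
'c' @ 1: {1,2,3,4,5,6,7}  [accepting]
'c' @ 2: {1,2,3,4,5,6,7}  [accepting]
'c' @ 3: {1,2,3,4,5,6,7}  [accepting]
after full input: {1,2,3,4,5,6,7}  (accept=1 in)

Answer: ACCEPT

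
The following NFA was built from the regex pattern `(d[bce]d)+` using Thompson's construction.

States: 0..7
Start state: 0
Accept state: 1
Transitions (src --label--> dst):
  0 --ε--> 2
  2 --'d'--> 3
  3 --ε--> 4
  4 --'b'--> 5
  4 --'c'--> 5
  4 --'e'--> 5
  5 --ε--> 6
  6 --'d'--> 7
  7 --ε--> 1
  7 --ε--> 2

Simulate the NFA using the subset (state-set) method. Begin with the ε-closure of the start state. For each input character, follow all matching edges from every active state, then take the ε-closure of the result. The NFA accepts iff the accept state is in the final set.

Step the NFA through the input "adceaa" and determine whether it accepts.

start: ε-closure({0}) = {0,2}
'a' @ 1: {}  — no active states
rest 'dceaa' ignored (set empty)
after full input: {}  (accept=1 not in)

Answer: REJECT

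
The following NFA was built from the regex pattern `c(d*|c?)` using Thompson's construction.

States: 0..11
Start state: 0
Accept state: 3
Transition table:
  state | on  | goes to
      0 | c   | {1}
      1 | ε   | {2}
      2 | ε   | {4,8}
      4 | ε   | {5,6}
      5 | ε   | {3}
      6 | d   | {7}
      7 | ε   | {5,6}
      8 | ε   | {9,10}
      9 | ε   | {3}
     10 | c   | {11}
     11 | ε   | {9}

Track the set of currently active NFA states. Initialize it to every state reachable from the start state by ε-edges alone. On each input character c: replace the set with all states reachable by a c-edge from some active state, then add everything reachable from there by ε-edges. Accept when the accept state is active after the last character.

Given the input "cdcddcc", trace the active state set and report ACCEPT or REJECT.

start: ε-closure({0}) = {0}
'c' @ 1: {1,2,3,4,5,6,8,9,10}  ✓accept
'd' @ 2: {3,5,6,7}  ✓accept
'c' @ 3: {}  — dead — no transitions
rest 'ddcc' ignored (set empty)
after full input: {}  (accept=3 not in)

Answer: REJECT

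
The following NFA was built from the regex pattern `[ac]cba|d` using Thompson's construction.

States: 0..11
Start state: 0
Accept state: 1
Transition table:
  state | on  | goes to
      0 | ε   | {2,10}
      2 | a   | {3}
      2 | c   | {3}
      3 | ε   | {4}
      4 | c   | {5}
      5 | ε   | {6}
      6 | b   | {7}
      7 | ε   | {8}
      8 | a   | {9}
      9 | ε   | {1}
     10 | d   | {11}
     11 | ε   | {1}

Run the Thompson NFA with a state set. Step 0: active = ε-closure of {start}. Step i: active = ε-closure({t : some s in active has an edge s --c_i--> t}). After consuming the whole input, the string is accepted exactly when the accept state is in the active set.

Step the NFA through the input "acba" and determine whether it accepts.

initial (ε-close {0}): {0,2,10}
'a' @ 1: {3,4}
'c' @ 2: {5,6}
'b' @ 3: {7,8}
'a' @ 4: {1,9}  ✓accept
end set {1,9} — state 1 in

Answer: ACCEPT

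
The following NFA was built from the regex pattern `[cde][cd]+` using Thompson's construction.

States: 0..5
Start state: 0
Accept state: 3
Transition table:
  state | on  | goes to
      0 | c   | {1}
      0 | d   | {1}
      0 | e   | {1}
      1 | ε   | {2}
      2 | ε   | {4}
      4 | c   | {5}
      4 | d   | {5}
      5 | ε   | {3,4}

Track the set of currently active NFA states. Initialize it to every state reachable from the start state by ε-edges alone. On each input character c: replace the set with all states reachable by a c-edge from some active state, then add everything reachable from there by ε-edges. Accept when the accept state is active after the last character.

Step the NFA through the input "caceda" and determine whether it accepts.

S₀ = ε-closure({0}) = {0}
'c' @ 1: {1,2,4}
'a' @ 2: {}  — state set empty
rest 'ceda' ignored (set empty)
after full input: {}  (accept=3 not in)

Answer: REJECT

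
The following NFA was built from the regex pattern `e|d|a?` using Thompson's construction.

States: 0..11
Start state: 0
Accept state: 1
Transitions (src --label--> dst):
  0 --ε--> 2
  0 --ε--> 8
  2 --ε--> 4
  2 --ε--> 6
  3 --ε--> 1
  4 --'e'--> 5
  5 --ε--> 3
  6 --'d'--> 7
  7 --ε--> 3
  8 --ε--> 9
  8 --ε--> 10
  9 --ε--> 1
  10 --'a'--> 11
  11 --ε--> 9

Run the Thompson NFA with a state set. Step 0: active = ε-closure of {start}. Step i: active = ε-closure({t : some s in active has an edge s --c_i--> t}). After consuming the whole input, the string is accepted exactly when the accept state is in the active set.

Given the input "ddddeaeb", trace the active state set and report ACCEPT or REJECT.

S₀ = ε-closure({0}) = {0,1,2,4,6,8,9,10}
'd' @ 1: {1,3,7}  (accept∈set)
'd' @ 2: {}  — state set empty
rest 'ddeaeb' ignored (set empty)
end set {} — state 1 not in

Answer: REJECT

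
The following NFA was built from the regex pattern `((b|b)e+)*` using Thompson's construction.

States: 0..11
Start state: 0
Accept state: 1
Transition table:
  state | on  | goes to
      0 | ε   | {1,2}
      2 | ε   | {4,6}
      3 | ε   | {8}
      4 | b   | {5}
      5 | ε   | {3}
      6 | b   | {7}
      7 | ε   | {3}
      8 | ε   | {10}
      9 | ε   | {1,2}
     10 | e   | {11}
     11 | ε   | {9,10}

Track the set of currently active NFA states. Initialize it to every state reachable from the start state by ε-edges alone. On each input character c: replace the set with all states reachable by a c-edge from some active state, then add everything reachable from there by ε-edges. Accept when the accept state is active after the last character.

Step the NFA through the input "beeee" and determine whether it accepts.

S₀ = ε-closure({0}) = {0,1,2,4,6}
'b' @ 1: {3,5,7,8,10}
'e' @ 2: {1,2,4,6,9,10,11}  (accept∈set)
'e' @ 3: {1,2,4,6,9,10,11}  (accept∈set)
'e' @ 4: {1,2,4,6,9,10,11}  (accept∈set)
'e' @ 5: {1,2,4,6,9,10,11}  (accept∈set)
end set {1,2,4,6,9,10,11} — state 1 in

Answer: ACCEPT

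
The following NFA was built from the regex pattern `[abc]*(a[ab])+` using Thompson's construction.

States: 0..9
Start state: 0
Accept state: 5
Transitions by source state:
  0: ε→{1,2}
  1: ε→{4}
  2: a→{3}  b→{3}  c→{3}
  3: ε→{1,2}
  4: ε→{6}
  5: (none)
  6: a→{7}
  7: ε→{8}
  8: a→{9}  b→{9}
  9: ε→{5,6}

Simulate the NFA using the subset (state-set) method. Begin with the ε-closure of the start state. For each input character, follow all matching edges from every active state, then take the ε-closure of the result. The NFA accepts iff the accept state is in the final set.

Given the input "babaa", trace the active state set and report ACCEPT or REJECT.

Answer: ACCEPT

Derivation:
start: ε-closure({0}) = {0,1,2,4,6}
'b' @ 1: {1,2,3,4,6}
'a' @ 2: {1,2,3,4,6,7,8}
'b' @ 3: {1,2,3,4,5,6,9}  ✓accept
'a' @ 4: {1,2,3,4,6,7,8}
'a' @ 5: {1,2,3,4,5,6,7,8,9}  ✓accept
after full input: {1,2,3,4,5,6,7,8,9}  (accept=5 in)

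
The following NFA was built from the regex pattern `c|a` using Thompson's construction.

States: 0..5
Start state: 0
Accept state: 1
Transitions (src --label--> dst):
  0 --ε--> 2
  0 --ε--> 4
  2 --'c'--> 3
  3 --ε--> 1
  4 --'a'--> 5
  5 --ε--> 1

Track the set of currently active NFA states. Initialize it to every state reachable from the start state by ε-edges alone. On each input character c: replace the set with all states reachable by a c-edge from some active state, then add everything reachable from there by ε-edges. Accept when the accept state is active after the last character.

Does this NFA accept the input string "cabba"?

S₀ = ε-closure({0}) = {0,2,4}
'c' @ 1: {1,3}  ✓accept
'a' @ 2: {}  — dead — no transitions
rest 'bba' ignored (set empty)
end set {} — state 1 not in

Answer: REJECT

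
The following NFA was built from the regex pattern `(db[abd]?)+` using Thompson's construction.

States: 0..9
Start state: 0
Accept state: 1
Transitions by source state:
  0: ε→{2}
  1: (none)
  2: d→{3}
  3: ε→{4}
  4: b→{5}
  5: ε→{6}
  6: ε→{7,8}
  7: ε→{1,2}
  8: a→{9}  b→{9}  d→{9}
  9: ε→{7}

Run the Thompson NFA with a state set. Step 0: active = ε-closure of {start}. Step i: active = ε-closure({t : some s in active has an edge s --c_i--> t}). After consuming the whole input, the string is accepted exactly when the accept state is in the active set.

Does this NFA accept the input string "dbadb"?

S₀ = ε-closure({0}) = {0,2}
'd' @ 1: {3,4}
'b' @ 2: {1,2,5,6,7,8}  (accept∈set)
'a' @ 3: {1,2,7,9}  (accept∈set)
'd' @ 4: {3,4}
'b' @ 5: {1,2,5,6,7,8}  (accept∈set)
after full input: {1,2,5,6,7,8}  (accept=1 in)

Answer: ACCEPT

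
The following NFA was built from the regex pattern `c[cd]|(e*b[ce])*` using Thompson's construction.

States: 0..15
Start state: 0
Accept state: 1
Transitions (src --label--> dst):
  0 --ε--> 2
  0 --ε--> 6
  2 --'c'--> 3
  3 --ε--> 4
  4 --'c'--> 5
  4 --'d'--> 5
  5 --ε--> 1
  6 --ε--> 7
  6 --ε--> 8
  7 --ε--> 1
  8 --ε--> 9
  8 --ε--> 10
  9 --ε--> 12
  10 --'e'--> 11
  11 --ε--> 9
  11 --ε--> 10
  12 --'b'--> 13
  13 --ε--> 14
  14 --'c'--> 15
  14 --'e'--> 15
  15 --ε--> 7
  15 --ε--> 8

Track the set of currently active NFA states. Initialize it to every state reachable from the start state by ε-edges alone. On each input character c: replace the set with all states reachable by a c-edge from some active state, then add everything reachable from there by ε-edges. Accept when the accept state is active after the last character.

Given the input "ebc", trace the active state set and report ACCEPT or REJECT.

S₀ = ε-closure({0}) = {0,1,2,6,7,8,9,10,12}
'e' @ 1: {9,10,11,12}
'b' @ 2: {13,14}
'c' @ 3: {1,7,8,9,10,12,15}  (accept∈set)
final: {1,7,8,9,10,12,15}; accept 1 in set

Answer: ACCEPT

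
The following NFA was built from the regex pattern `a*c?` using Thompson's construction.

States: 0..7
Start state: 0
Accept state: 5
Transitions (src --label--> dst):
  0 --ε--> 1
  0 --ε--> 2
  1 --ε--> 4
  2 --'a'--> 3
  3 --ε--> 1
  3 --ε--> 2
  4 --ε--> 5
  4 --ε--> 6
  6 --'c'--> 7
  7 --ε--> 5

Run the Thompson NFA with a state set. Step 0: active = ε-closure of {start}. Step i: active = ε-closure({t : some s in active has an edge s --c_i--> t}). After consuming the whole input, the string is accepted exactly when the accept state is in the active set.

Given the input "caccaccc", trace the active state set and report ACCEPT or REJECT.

S₀ = ε-closure({0}) = {0,1,2,4,5,6}
'c' @ 1: {5,7}  ✓accept
'a' @ 2: {}  — no active states
rest 'ccaccc' ignored (set empty)
after full input: {}  (accept=5 not in)

Answer: REJECT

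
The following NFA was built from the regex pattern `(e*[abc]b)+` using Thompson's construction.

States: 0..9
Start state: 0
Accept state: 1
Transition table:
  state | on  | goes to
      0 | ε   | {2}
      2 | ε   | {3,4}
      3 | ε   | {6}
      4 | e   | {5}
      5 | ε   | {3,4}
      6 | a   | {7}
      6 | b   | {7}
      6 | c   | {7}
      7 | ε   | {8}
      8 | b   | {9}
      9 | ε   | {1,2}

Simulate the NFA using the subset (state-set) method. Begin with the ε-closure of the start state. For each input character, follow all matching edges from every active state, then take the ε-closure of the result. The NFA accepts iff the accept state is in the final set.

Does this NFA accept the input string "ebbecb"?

Answer: ACCEPT

Steps:
start: ε-closure({0}) = {0,2,3,4,6}
'e' @ 1: {3,4,5,6}
'b' @ 2: {7,8}
'b' @ 3: {1,2,3,4,6,9}  (accept∈set)
'e' @ 4: {3,4,5,6}
'c' @ 5: {7,8}
'b' @ 6: {1,2,3,4,6,9}  (accept∈set)
after full input: {1,2,3,4,6,9}  (accept=1 in)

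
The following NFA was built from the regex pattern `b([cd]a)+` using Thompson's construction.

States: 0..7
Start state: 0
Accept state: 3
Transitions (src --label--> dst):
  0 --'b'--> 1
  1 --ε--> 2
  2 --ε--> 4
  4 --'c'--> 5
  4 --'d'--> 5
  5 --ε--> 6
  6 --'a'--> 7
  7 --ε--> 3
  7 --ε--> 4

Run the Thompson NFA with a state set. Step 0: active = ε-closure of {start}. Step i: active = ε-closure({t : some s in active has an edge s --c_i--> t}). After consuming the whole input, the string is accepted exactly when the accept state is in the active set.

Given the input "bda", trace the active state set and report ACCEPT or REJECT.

S₀ = ε-closure({0}) = {0}
'b' @ 1: {1,2,4}
'd' @ 2: {5,6}
'a' @ 3: {3,4,7}  [accepting]
end set {3,4,7} — state 3 in

Answer: ACCEPT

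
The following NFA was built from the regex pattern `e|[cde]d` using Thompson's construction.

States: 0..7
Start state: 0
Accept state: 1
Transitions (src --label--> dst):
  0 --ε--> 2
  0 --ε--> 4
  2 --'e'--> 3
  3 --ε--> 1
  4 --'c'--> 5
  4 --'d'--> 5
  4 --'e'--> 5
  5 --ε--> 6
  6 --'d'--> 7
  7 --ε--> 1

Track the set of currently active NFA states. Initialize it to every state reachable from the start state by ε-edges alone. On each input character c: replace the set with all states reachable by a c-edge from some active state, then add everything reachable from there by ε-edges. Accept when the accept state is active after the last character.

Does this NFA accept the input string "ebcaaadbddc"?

start: ε-closure({0}) = {0,2,4}
'e' @ 1: {1,3,5,6}  [accepting]
'b' @ 2: {}  — dead — no transitions
rest 'caaadbddc' ignored (set empty)
end set {} — state 1 not in

Answer: REJECT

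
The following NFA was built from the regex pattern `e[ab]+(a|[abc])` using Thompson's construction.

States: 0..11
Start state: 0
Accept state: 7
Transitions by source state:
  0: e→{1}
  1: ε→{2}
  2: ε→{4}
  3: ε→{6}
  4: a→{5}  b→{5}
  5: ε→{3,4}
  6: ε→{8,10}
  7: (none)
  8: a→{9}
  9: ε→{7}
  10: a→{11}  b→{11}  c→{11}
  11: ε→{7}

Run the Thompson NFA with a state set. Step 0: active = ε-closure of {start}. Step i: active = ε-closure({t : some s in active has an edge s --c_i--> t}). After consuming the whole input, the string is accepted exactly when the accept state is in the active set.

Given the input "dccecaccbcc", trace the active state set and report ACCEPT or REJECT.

Answer: REJECT

Trace:
start: ε-closure({0}) = {0}
'd' @ 1: {}  — no active states
rest 'ccecaccbcc' ignored (set empty)
after full input: {}  (accept=7 not in)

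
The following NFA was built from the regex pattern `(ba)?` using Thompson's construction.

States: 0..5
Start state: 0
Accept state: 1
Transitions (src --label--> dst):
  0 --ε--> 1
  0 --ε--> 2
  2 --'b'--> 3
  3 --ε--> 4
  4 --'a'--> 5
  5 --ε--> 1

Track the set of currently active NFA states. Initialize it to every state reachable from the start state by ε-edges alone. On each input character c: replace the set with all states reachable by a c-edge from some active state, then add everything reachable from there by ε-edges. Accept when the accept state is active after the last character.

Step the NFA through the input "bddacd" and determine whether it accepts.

Answer: REJECT

Trace:
initial (ε-close {0}): {0,1,2}
'b' @ 1: {3,4}
'd' @ 2: {}  — state set empty
rest 'dacd' ignored (set empty)
after full input: {}  (accept=1 not in)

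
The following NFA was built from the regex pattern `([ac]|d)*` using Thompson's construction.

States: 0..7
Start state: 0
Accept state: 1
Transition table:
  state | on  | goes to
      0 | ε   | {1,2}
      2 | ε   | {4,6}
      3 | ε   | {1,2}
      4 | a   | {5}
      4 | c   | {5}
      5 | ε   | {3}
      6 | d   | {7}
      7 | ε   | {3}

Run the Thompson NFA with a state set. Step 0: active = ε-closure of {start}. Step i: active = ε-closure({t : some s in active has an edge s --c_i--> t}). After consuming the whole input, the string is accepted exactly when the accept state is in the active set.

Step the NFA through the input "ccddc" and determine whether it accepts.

start: ε-closure({0}) = {0,1,2,4,6}
'c' @ 1: {1,2,3,4,5,6}  (accept∈set)
'c' @ 2: {1,2,3,4,5,6}  (accept∈set)
'd' @ 3: {1,2,3,4,6,7}  (accept∈set)
'd' @ 4: {1,2,3,4,6,7}  (accept∈set)
'c' @ 5: {1,2,3,4,5,6}  (accept∈set)
final: {1,2,3,4,5,6}; accept 1 in set

Answer: ACCEPT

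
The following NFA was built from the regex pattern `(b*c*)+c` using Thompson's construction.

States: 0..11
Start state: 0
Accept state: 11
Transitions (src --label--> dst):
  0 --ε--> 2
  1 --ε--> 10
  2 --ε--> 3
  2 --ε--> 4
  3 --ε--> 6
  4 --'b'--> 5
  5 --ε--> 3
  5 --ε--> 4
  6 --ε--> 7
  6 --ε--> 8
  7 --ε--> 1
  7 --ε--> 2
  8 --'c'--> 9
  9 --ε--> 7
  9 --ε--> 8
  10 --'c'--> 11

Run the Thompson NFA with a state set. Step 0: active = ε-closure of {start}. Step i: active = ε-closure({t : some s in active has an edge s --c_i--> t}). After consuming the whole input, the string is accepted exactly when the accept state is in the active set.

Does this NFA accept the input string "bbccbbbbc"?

S₀ = ε-closure({0}) = {0,1,2,3,4,6,7,8,10}
'b' @ 1: {1,2,3,4,5,6,7,8,10}
'b' @ 2: {1,2,3,4,5,6,7,8,10}
'c' @ 3: {1,2,3,4,6,7,8,9,10,11}  [accepting]
'c' @ 4: {1,2,3,4,6,7,8,9,10,11}  [accepting]
'b' @ 5: {1,2,3,4,5,6,7,8,10}
'b' @ 6: {1,2,3,4,5,6,7,8,10}
'b' @ 7: {1,2,3,4,5,6,7,8,10}
'b' @ 8: {1,2,3,4,5,6,7,8,10}
'c' @ 9: {1,2,3,4,6,7,8,9,10,11}  [accepting]
final: {1,2,3,4,6,7,8,9,10,11}; accept 11 in set

Answer: ACCEPT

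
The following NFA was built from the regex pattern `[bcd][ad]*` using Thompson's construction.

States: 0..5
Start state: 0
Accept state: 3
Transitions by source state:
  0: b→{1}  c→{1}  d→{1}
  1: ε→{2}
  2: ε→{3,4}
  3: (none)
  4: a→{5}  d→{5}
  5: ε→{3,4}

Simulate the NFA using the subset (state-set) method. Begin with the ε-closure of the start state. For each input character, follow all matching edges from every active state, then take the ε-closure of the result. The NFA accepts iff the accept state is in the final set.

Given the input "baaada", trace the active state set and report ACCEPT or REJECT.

Answer: ACCEPT

Trace:
start: ε-closure({0}) = {0}
'b' @ 1: {1,2,3,4}  [accepting]
'a' @ 2: {3,4,5}  [accepting]
'a' @ 3: {3,4,5}  [accepting]
'a' @ 4: {3,4,5}  [accepting]
'd' @ 5: {3,4,5}  [accepting]
'a' @ 6: {3,4,5}  [accepting]
final: {3,4,5}; accept 3 in set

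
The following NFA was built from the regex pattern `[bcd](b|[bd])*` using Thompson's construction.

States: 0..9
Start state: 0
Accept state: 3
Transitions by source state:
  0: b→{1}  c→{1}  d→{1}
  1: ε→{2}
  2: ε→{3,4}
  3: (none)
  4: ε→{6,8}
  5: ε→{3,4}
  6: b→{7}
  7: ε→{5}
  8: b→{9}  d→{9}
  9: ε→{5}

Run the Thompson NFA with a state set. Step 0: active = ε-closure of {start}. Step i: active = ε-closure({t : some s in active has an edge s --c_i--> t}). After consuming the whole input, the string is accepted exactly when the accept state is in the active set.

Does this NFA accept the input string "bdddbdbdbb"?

start: ε-closure({0}) = {0}
'b' @ 1: {1,2,3,4,6,8}  ✓accept
'd' @ 2: {3,4,5,6,8,9}  ✓accept
'd' @ 3: {3,4,5,6,8,9}  ✓accept
'd' @ 4: {3,4,5,6,8,9}  ✓accept
'b' @ 5: {3,4,5,6,7,8,9}  ✓accept
'd' @ 6: {3,4,5,6,8,9}  ✓accept
'b' @ 7: {3,4,5,6,7,8,9}  ✓accept
'd' @ 8: {3,4,5,6,8,9}  ✓accept
'b' @ 9: {3,4,5,6,7,8,9}  ✓accept
'b' @ 10: {3,4,5,6,7,8,9}  ✓accept
after full input: {3,4,5,6,7,8,9}  (accept=3 in)

Answer: ACCEPT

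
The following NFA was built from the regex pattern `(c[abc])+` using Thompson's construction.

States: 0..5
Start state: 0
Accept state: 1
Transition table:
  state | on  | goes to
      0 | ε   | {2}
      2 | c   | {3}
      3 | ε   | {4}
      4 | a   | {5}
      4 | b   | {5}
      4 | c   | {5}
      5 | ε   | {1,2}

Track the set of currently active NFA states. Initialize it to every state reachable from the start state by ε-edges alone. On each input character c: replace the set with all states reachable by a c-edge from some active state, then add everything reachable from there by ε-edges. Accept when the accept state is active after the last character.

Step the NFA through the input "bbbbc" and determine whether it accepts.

initial (ε-close {0}): {0,2}
'b' @ 1: {}  — no active states
rest 'bbbc' ignored (set empty)
end set {} — state 1 not in

Answer: REJECT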